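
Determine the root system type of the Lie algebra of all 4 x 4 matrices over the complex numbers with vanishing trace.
This is sl(4), which has dimension 4^2 - 1 = 15 and rank 4 - 1 = 3 (a Cartan subalgebra is the diagonal traceless matrices). In the classification of classical Lie algebras, the special linear algebra sl(n+1) has type A_n; here n = 3, so the Dynkin diagram is a chain of 3 nodes with single edges (A_3). Hence the type is A_3.

A_3 (sl(4))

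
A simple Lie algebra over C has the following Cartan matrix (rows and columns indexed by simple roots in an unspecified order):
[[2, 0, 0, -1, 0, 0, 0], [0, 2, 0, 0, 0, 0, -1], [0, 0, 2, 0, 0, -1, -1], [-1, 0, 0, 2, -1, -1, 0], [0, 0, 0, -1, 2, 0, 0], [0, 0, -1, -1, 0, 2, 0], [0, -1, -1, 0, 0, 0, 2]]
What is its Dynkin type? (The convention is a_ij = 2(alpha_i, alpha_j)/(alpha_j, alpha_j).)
The matrix has rank 7 with 2's on the diagonal. Reading the off-diagonal entries as Dynkin edges (a single edge where a_ij = a_ji = -1; a double or triple edge where a_ij * a_ji = 2 or 3), the diagram is a chain of 5 nodes with a fork of two nodes at one end (D_7). One simple-root ordering that puts it in standard form is (alpha_2, alpha_7, alpha_3, alpha_6, alpha_4, alpha_1, alpha_5). So the algebra is type D_7, i.e. so(14).

D_7 (so(14))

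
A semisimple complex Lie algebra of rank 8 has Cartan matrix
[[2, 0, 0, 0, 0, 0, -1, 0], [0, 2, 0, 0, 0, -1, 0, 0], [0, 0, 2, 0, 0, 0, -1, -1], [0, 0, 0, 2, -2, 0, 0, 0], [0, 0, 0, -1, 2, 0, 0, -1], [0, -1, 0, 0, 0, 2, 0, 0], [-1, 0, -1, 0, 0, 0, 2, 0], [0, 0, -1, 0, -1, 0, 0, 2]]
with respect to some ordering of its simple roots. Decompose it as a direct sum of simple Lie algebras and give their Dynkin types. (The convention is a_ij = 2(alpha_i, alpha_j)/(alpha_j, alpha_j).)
The diagram associated to this matrix has two connected components: the simple roots {alpha_2, alpha_6} form a chain of 2 nodes with single edges (A_2), and {alpha_1, alpha_3, alpha_4, alpha_5, alpha_7, alpha_8} form a chain of 6 nodes with a double edge at one end; the terminal node there is the unique long simple root (C_6). A semisimple Lie algebra decomposes uniquely as the direct sum of simple ideals, one per connected component of its Dynkin diagram, so g ≅ A_2 ⊕ C_6 (dimension 8 + 78 = 86).

type A_2 + type C_6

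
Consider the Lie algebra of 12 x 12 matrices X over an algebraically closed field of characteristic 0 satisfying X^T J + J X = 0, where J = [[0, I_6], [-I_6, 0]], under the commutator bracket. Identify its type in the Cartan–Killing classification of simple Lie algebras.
This is sp(12), which has dimension 12(12+1)/2 = 78 and rank 12/2 = 6. In the classification of classical Lie algebras, the symplectic algebra sp(2n) has type C_n; here n = 6, so the Dynkin diagram is a chain of 6 nodes with a double edge at one end; the terminal node there is the unique long simple root (C_6). Hence the type is C_6.

C_6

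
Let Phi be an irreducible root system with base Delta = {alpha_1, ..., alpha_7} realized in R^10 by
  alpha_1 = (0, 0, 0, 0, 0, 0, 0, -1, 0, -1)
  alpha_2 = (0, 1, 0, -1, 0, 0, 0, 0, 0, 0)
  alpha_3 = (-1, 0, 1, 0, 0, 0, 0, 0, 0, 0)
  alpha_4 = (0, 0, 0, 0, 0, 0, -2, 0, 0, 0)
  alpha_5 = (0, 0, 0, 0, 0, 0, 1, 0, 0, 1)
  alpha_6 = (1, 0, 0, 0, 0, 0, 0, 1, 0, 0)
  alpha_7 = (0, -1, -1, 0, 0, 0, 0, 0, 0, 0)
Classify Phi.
Compute the Cartan integers a_ij = 2(alpha_i, alpha_j)/(alpha_j, alpha_j); the resulting 7x7 Cartan matrix is
[[2, 0, 0, 0, -1, -1, 0], [0, 2, 0, 0, 0, 0, -1], [0, 0, 2, 0, 0, -1, -1], [0, 0, 0, 2, -2, 0, 0], [-1, 0, 0, -1, 2, 0, 0], [-1, 0, -1, 0, 0, 2, 0], [0, -1, -1, 0, 0, 0, 2]].
The roots have two lengths (squared-length ratio 2:1); the short ones are alpha_{1,2,3,5,6,7}. The associated Dynkin diagram is a chain of 7 nodes with a double edge at one end; the terminal node there is the unique long simple root (C_7), so the type is C_7 (the algebra sp(14)).

C_7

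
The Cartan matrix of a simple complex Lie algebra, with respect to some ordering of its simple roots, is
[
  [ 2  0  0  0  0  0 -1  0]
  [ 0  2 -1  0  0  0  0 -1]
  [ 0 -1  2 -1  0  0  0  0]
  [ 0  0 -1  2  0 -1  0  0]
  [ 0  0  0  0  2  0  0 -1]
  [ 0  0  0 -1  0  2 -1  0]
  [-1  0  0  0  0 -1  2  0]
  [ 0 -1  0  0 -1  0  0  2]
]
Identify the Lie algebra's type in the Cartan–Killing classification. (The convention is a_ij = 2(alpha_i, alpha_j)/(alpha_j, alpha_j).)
type A_8

The matrix has rank 8 with 2's on the diagonal. Reading the off-diagonal entries as Dynkin edges (a single edge where a_ij = a_ji = -1; a double or triple edge where a_ij * a_ji = 2 or 3), the diagram is a chain of 8 nodes with single edges (A_8). One simple-root ordering that puts it in standard form is (alpha_1, alpha_7, alpha_6, alpha_4, alpha_3, alpha_2, alpha_8, alpha_5). So the algebra is type A_8, i.e. sl(9).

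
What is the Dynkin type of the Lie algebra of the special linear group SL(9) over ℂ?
A_8

This is sl(9), which has dimension 9^2 - 1 = 80 and rank 9 - 1 = 8 (a Cartan subalgebra is the diagonal traceless matrices). In the classification of classical Lie algebras, the special linear algebra sl(n+1) has type A_n; here n = 8, so the Dynkin diagram is a chain of 8 nodes with single edges (A_8). Hence the type is A_8.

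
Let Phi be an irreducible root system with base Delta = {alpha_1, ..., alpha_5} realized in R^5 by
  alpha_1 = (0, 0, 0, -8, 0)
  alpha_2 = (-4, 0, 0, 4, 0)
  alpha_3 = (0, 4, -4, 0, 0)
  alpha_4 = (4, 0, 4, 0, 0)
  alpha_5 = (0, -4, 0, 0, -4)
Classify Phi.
C_5

Compute the Cartan integers a_ij = 2(alpha_i, alpha_j)/(alpha_j, alpha_j); the resulting 5x5 Cartan matrix is
[[2, -2, 0, 0, 0], [-1, 2, 0, -1, 0], [0, 0, 2, -1, -1], [0, -1, -1, 2, 0], [0, 0, -1, 0, 2]].
The roots have two lengths (squared-length ratio 2:1); the short ones are alpha_{2,3,4,5}. The associated Dynkin diagram is a chain of 5 nodes with a double edge at one end; the terminal node there is the unique long simple root (C_5), so the type is C_5 (the algebra sp(10)).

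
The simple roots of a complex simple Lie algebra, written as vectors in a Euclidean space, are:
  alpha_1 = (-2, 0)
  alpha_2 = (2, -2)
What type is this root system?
B2

Compute the Cartan integers a_ij = 2(alpha_i, alpha_j)/(alpha_j, alpha_j); the resulting 2x2 Cartan matrix is
[[2, -1], [-2, 2]].
The roots have two lengths (squared-length ratio 2:1); the short ones are alpha_{1}. The associated Dynkin diagram is a chain of 2 nodes with a double edge at one end; the terminal node there is the unique short simple root (B_2), so the type is B_2 (the algebra so(5)).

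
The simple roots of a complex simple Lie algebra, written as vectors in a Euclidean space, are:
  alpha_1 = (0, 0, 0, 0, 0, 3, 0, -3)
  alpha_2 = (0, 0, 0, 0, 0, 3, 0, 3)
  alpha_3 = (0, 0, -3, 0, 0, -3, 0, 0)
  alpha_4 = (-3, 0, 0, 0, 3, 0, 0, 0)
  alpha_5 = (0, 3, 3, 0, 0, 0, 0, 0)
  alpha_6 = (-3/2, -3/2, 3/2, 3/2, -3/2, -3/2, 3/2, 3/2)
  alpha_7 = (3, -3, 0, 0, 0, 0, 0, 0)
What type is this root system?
Compute the Cartan integers a_ij = 2(alpha_i, alpha_j)/(alpha_j, alpha_j); the resulting 7x7 Cartan matrix is
[[2, 0, -1, 0, 0, -1, 0], [0, 2, -1, 0, 0, 0, 0], [-1, -1, 2, 0, -1, 0, 0], [0, 0, 0, 2, 0, 0, -1], [0, 0, -1, 0, 2, 0, -1], [-1, 0, 0, 0, 0, 2, 0], [0, 0, 0, -1, -1, 0, 2]].
All simple roots have the same length, so the diagram is simply laced. The associated Dynkin diagram is a chain of 6 nodes with one extra node attached to the third node from one end (E_7), so the type is E_7.

E_7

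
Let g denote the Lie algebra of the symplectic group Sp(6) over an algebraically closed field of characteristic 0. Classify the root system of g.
C3

This is sp(6), which has dimension 6(6+1)/2 = 21 and rank 6/2 = 3. In the classification of classical Lie algebras, the symplectic algebra sp(2n) has type C_n; here n = 3, so the Dynkin diagram is a chain of 3 nodes with a double edge at one end; the terminal node there is the unique long simple root (C_3). Hence the type is C_3.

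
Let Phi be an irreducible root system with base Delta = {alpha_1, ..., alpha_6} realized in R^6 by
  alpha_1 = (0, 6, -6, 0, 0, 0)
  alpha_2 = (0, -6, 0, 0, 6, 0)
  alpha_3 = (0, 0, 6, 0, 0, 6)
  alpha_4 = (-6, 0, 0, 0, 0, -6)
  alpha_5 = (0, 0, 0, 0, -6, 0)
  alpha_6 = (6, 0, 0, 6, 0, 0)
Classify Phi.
type B_6

Compute the Cartan integers a_ij = 2(alpha_i, alpha_j)/(alpha_j, alpha_j); the resulting 6x6 Cartan matrix is
[[2, -1, -1, 0, 0, 0], [-1, 2, 0, 0, -2, 0], [-1, 0, 2, -1, 0, 0], [0, 0, -1, 2, 0, -1], [0, -1, 0, 0, 2, 0], [0, 0, 0, -1, 0, 2]].
The roots have two lengths (squared-length ratio 2:1); the short ones are alpha_{5}. The associated Dynkin diagram is a chain of 6 nodes with a double edge at one end; the terminal node there is the unique short simple root (B_6), so the type is B_6 (the algebra so(13)).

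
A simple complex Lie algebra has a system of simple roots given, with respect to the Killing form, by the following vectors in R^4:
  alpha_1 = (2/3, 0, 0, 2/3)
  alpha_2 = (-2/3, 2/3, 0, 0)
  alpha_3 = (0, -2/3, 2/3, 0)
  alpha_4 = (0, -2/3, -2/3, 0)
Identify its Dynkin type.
type D_4

Compute the Cartan integers a_ij = 2(alpha_i, alpha_j)/(alpha_j, alpha_j); the resulting 4x4 Cartan matrix is
[[2, -1, 0, 0], [-1, 2, -1, -1], [0, -1, 2, 0], [0, -1, 0, 2]].
All simple roots have the same length, so the diagram is simply laced. The associated Dynkin diagram is a chain of 2 nodes with a fork of two nodes at one end (D_4), so the type is D_4 (the algebra so(8)).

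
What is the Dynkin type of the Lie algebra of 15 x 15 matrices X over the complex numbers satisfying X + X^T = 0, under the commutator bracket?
B7

This is so(15) with 15 odd, which has dimension 15(15-1)/2 = 105 and rank (15-1)/2 = 7. In the classification of classical Lie algebras, the orthogonal algebra so(2n+1) in an odd number of variables has type B_n; here n = 7, so the Dynkin diagram is a chain of 7 nodes with a double edge at one end; the terminal node there is the unique short simple root (B_7). Hence the type is B_7.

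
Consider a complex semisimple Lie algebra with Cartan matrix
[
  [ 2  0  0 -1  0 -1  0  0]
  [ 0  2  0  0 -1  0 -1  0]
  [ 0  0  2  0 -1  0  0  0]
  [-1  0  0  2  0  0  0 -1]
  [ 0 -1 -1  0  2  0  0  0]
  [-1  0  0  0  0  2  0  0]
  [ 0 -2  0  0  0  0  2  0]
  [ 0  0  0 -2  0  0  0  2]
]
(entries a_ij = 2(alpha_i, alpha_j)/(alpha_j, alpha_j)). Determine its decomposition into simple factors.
C4 + C4

The diagram associated to this matrix has two connected components: the simple roots {alpha_1, alpha_4, alpha_6, alpha_8} form a chain of 4 nodes with a double edge at one end; the terminal node there is the unique long simple root (C_4), and {alpha_2, alpha_3, alpha_5, alpha_7} form a chain of 4 nodes with a double edge at one end; the terminal node there is the unique long simple root (C_4). A semisimple Lie algebra decomposes uniquely as the direct sum of simple ideals, one per connected component of its Dynkin diagram, so g ≅ C_4 ⊕ C_4 (dimension 36 + 36 = 72).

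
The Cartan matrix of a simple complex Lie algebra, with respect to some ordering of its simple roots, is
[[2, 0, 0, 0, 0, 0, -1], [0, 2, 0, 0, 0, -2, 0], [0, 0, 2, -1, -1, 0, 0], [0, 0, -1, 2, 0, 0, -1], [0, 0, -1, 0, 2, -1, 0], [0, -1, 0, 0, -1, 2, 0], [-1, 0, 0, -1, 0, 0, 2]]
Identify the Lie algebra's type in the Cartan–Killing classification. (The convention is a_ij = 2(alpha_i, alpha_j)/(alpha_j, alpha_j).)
type C_7

The matrix has rank 7 with 2's on the diagonal. Reading the off-diagonal entries as Dynkin edges (a single edge where a_ij = a_ji = -1; a double or triple edge where a_ij * a_ji = 2 or 3), the diagram is a chain of 7 nodes with a double edge at one end; the terminal node there is the unique long simple root (C_7). One simple-root ordering that puts it in standard form is (alpha_1, alpha_7, alpha_4, alpha_3, alpha_5, alpha_6, alpha_2). So the algebra is type C_7, i.e. sp(14).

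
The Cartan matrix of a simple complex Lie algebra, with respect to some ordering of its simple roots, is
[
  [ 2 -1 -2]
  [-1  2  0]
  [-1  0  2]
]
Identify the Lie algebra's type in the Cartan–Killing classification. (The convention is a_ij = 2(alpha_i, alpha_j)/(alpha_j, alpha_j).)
The matrix has rank 3 with 2's on the diagonal. Reading the off-diagonal entries as Dynkin edges (a single edge where a_ij = a_ji = -1; a double or triple edge where a_ij * a_ji = 2 or 3), the diagram is a chain of 3 nodes with a double edge at one end; the terminal node there is the unique short simple root (B_3). One simple-root ordering that puts it in standard form is (alpha_2, alpha_1, alpha_3). So the algebra is type B_3, i.e. so(7).

B3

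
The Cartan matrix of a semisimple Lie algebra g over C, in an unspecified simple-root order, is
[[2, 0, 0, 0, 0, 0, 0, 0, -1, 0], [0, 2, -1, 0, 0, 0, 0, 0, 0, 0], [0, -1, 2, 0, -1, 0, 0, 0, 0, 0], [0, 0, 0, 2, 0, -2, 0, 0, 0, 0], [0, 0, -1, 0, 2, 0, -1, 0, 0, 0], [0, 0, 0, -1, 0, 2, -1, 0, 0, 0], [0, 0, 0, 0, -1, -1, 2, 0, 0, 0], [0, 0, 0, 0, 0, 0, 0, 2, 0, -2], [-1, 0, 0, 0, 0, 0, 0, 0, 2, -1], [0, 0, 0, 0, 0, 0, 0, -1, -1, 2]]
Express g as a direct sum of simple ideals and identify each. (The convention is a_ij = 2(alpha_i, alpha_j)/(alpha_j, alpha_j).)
C_4 (sp(8)) + C_6 (sp(12))

The diagram associated to this matrix has two connected components: the simple roots {alpha_1, alpha_8, alpha_9, alpha_10} form a chain of 4 nodes with a double edge at one end; the terminal node there is the unique long simple root (C_4), and {alpha_2, alpha_3, alpha_4, alpha_5, alpha_6, alpha_7} form a chain of 6 nodes with a double edge at one end; the terminal node there is the unique long simple root (C_6). A semisimple Lie algebra decomposes uniquely as the direct sum of simple ideals, one per connected component of its Dynkin diagram, so g ≅ C_4 ⊕ C_6 (dimension 36 + 78 = 114).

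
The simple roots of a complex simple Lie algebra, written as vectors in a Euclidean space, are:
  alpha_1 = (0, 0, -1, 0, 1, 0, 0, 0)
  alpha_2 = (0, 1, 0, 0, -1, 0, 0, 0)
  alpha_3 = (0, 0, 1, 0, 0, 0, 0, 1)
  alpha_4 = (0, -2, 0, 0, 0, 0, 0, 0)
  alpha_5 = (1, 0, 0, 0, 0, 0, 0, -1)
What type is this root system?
Compute the Cartan integers a_ij = 2(alpha_i, alpha_j)/(alpha_j, alpha_j); the resulting 5x5 Cartan matrix is
[[2, -1, -1, 0, 0], [-1, 2, 0, -1, 0], [-1, 0, 2, 0, -1], [0, -2, 0, 2, 0], [0, 0, -1, 0, 2]].
The roots have two lengths (squared-length ratio 2:1); the short ones are alpha_{1,2,3,5}. The associated Dynkin diagram is a chain of 5 nodes with a double edge at one end; the terminal node there is the unique long simple root (C_5), so the type is C_5 (the algebra sp(10)).

C_5 (sp(10))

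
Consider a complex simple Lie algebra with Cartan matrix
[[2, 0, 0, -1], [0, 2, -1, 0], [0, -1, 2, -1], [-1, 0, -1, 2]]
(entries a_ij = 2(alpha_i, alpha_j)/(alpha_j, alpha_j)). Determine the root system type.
type A_4

The matrix has rank 4 with 2's on the diagonal. Reading the off-diagonal entries as Dynkin edges (a single edge where a_ij = a_ji = -1; a double or triple edge where a_ij * a_ji = 2 or 3), the diagram is a chain of 4 nodes with single edges (A_4). One simple-root ordering that puts it in standard form is (alpha_1, alpha_4, alpha_3, alpha_2). So the algebra is type A_4, i.e. sl(5).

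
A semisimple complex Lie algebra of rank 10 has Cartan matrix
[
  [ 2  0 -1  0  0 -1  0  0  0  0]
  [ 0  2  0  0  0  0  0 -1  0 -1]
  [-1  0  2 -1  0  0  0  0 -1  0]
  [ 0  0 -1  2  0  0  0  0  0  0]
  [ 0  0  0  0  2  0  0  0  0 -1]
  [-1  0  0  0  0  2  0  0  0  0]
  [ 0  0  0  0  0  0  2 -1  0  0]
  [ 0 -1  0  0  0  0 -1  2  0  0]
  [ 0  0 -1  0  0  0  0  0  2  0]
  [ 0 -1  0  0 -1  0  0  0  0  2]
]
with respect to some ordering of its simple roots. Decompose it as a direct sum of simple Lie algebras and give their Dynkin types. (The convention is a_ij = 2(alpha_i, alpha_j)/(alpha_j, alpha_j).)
type A_5 ⊕ type D_5

The diagram associated to this matrix has two connected components: the simple roots {alpha_2, alpha_5, alpha_7, alpha_8, alpha_10} form a chain of 5 nodes with single edges (A_5), and {alpha_1, alpha_3, alpha_4, alpha_6, alpha_9} form a chain of 3 nodes with a fork of two nodes at one end (D_5). A semisimple Lie algebra decomposes uniquely as the direct sum of simple ideals, one per connected component of its Dynkin diagram, so g ≅ A_5 ⊕ D_5 (dimension 35 + 45 = 80).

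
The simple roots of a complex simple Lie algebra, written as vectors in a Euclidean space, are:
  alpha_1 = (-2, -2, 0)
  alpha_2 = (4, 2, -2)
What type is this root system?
G2

Compute the Cartan integers a_ij = 2(alpha_i, alpha_j)/(alpha_j, alpha_j); the resulting 2x2 Cartan matrix is
[[2, -1], [-3, 2]].
The roots have two lengths (squared-length ratio 3:1); the short ones are alpha_{1}. The associated Dynkin diagram is two nodes joined by a triple edge (G_2), so the type is G_2.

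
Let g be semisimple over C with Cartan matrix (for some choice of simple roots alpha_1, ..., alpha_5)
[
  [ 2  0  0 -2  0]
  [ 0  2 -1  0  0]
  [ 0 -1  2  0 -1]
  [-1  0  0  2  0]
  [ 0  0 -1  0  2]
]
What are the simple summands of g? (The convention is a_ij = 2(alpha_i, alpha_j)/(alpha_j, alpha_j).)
The diagram associated to this matrix has two connected components: the simple roots {alpha_2, alpha_3, alpha_5} form a chain of 3 nodes with single edges (A_3), and {alpha_1, alpha_4} form a chain of 2 nodes with a double edge at one end; the terminal node there is the unique short simple root (B_2). A semisimple Lie algebra decomposes uniquely as the direct sum of simple ideals, one per connected component of its Dynkin diagram, so g ≅ A_3 ⊕ B_2 (dimension 15 + 10 = 25).

A_3 (sl(4)) + B_2 (so(5))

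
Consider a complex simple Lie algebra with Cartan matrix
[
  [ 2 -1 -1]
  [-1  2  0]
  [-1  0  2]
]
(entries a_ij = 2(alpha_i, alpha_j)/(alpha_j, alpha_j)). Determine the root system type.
A_3 (sl(4))

The matrix has rank 3 with 2's on the diagonal. Reading the off-diagonal entries as Dynkin edges (a single edge where a_ij = a_ji = -1; a double or triple edge where a_ij * a_ji = 2 or 3), the diagram is a chain of 3 nodes with single edges (A_3). One simple-root ordering that puts it in standard form is (alpha_2, alpha_1, alpha_3). So the algebra is type A_3, i.e. sl(4).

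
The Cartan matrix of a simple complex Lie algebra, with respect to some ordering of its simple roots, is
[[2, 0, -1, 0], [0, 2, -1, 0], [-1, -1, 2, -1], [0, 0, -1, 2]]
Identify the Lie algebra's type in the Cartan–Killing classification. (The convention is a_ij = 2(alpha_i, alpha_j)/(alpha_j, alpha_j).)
D_4

The matrix has rank 4 with 2's on the diagonal. Reading the off-diagonal entries as Dynkin edges (a single edge where a_ij = a_ji = -1; a double or triple edge where a_ij * a_ji = 2 or 3), the diagram is a chain of 2 nodes with a fork of two nodes at one end (D_4). One simple-root ordering that puts it in standard form is (alpha_1, alpha_3, alpha_2, alpha_4). So the algebra is type D_4, i.e. so(8).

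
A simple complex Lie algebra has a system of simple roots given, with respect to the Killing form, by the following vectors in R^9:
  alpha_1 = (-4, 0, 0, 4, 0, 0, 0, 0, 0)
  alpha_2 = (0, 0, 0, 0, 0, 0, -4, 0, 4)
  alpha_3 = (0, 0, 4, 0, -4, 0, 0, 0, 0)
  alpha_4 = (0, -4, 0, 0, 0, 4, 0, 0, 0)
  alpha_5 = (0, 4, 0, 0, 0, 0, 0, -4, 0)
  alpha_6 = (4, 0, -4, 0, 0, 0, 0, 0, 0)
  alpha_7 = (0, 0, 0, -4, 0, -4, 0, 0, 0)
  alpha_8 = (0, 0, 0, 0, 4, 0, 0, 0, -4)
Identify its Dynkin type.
A_8 (sl(9))

Compute the Cartan integers a_ij = 2(alpha_i, alpha_j)/(alpha_j, alpha_j); the resulting 8x8 Cartan matrix is
[[2, 0, 0, 0, 0, -1, -1, 0], [0, 2, 0, 0, 0, 0, 0, -1], [0, 0, 2, 0, 0, -1, 0, -1], [0, 0, 0, 2, -1, 0, -1, 0], [0, 0, 0, -1, 2, 0, 0, 0], [-1, 0, -1, 0, 0, 2, 0, 0], [-1, 0, 0, -1, 0, 0, 2, 0], [0, -1, -1, 0, 0, 0, 0, 2]].
All simple roots have the same length, so the diagram is simply laced. The associated Dynkin diagram is a chain of 8 nodes with single edges (A_8), so the type is A_8 (the algebra sl(9)).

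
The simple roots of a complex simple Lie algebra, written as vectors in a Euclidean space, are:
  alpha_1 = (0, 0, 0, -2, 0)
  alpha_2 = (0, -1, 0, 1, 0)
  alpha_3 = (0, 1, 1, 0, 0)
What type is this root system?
Compute the Cartan integers a_ij = 2(alpha_i, alpha_j)/(alpha_j, alpha_j); the resulting 3x3 Cartan matrix is
[[2, -2, 0], [-1, 2, -1], [0, -1, 2]].
The roots have two lengths (squared-length ratio 2:1); the short ones are alpha_{2,3}. The associated Dynkin diagram is a chain of 3 nodes with a double edge at one end; the terminal node there is the unique long simple root (C_3), so the type is C_3 (the algebra sp(6)).

C_3 (sp(6))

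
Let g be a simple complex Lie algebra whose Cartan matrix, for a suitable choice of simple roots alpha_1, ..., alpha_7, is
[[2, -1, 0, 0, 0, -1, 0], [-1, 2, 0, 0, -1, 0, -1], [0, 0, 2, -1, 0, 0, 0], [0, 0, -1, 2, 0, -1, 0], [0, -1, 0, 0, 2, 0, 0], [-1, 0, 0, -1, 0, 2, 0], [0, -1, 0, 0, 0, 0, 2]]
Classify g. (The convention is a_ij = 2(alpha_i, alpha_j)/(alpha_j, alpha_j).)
The matrix has rank 7 with 2's on the diagonal. Reading the off-diagonal entries as Dynkin edges (a single edge where a_ij = a_ji = -1; a double or triple edge where a_ij * a_ji = 2 or 3), the diagram is a chain of 5 nodes with a fork of two nodes at one end (D_7). One simple-root ordering that puts it in standard form is (alpha_3, alpha_4, alpha_6, alpha_1, alpha_2, alpha_5, alpha_7). So the algebra is type D_7, i.e. so(14).

D7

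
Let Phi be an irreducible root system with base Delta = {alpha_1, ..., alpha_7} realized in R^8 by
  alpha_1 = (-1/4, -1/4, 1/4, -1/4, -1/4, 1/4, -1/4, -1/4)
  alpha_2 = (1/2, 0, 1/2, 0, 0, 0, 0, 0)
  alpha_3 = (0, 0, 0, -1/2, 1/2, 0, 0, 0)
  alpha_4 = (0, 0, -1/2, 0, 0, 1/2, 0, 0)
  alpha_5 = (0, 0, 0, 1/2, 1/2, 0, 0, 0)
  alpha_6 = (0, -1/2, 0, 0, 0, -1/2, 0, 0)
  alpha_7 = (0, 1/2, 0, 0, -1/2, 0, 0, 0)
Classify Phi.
E_7

Compute the Cartan integers a_ij = 2(alpha_i, alpha_j)/(alpha_j, alpha_j); the resulting 7x7 Cartan matrix is
[[2, 0, 0, 0, -1, 0, 0], [0, 2, 0, -1, 0, 0, 0], [0, 0, 2, 0, 0, 0, -1], [0, -1, 0, 2, 0, -1, 0], [-1, 0, 0, 0, 2, 0, -1], [0, 0, 0, -1, 0, 2, -1], [0, 0, -1, 0, -1, -1, 2]].
All simple roots have the same length, so the diagram is simply laced. The associated Dynkin diagram is a chain of 6 nodes with one extra node attached to the third node from one end (E_7), so the type is E_7.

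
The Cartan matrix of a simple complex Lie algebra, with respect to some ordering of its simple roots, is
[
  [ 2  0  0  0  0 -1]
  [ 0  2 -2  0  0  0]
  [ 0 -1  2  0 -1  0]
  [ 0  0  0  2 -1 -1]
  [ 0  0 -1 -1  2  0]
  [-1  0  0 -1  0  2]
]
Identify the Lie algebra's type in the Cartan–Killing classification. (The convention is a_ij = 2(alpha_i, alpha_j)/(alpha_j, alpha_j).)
The matrix has rank 6 with 2's on the diagonal. Reading the off-diagonal entries as Dynkin edges (a single edge where a_ij = a_ji = -1; a double or triple edge where a_ij * a_ji = 2 or 3), the diagram is a chain of 6 nodes with a double edge at one end; the terminal node there is the unique long simple root (C_6). One simple-root ordering that puts it in standard form is (alpha_1, alpha_6, alpha_4, alpha_5, alpha_3, alpha_2). So the algebra is type C_6, i.e. sp(12).

C_6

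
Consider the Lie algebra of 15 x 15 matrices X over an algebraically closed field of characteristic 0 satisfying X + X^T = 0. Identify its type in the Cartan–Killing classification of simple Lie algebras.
B7

This is so(15) with 15 odd, which has dimension 15(15-1)/2 = 105 and rank (15-1)/2 = 7. In the classification of classical Lie algebras, the orthogonal algebra so(2n+1) in an odd number of variables has type B_n; here n = 7, so the Dynkin diagram is a chain of 7 nodes with a double edge at one end; the terminal node there is the unique short simple root (B_7). Hence the type is B_7.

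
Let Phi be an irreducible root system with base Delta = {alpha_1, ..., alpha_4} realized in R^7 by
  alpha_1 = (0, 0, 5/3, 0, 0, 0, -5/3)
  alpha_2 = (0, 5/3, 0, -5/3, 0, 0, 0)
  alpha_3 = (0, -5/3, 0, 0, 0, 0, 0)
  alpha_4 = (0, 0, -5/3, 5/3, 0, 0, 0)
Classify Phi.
Compute the Cartan integers a_ij = 2(alpha_i, alpha_j)/(alpha_j, alpha_j); the resulting 4x4 Cartan matrix is
[[2, 0, 0, -1], [0, 2, -2, -1], [0, -1, 2, 0], [-1, -1, 0, 2]].
The roots have two lengths (squared-length ratio 2:1); the short ones are alpha_{3}. The associated Dynkin diagram is a chain of 4 nodes with a double edge at one end; the terminal node there is the unique short simple root (B_4), so the type is B_4 (the algebra so(9)).

B_4 (so(9))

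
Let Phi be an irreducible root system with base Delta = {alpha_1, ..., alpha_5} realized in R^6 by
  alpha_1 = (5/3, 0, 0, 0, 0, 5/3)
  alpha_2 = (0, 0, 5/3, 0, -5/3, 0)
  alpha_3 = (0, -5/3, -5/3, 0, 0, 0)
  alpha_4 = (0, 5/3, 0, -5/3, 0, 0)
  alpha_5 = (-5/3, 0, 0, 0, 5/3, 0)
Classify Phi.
Compute the Cartan integers a_ij = 2(alpha_i, alpha_j)/(alpha_j, alpha_j); the resulting 5x5 Cartan matrix is
[[2, 0, 0, 0, -1], [0, 2, -1, 0, -1], [0, -1, 2, -1, 0], [0, 0, -1, 2, 0], [-1, -1, 0, 0, 2]].
All simple roots have the same length, so the diagram is simply laced. The associated Dynkin diagram is a chain of 5 nodes with single edges (A_5), so the type is A_5 (the algebra sl(6)).

A5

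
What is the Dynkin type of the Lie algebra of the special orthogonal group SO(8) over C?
type D_4

This is so(8) with 8 even, which has dimension 8(8-1)/2 = 28 and rank 8/2 = 4. In the classification of classical Lie algebras, the orthogonal algebra so(2n) in an even number of variables has type D_n; here n = 4, so the Dynkin diagram is a chain of 2 nodes with a fork of two nodes at one end (D_4). Hence the type is D_4.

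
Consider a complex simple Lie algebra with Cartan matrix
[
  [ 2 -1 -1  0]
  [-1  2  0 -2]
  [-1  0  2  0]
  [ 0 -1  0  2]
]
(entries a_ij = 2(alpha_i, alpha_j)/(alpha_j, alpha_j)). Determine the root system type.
B4

The matrix has rank 4 with 2's on the diagonal. Reading the off-diagonal entries as Dynkin edges (a single edge where a_ij = a_ji = -1; a double or triple edge where a_ij * a_ji = 2 or 3), the diagram is a chain of 4 nodes with a double edge at one end; the terminal node there is the unique short simple root (B_4). One simple-root ordering that puts it in standard form is (alpha_3, alpha_1, alpha_2, alpha_4). So the algebra is type B_4, i.e. so(9).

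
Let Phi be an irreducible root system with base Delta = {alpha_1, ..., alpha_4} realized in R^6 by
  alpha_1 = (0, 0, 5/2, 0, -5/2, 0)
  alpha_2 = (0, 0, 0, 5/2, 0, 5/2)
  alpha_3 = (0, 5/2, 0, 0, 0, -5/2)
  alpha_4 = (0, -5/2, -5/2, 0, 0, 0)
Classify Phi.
Compute the Cartan integers a_ij = 2(alpha_i, alpha_j)/(alpha_j, alpha_j); the resulting 4x4 Cartan matrix is
[[2, 0, 0, -1], [0, 2, -1, 0], [0, -1, 2, -1], [-1, 0, -1, 2]].
All simple roots have the same length, so the diagram is simply laced. The associated Dynkin diagram is a chain of 4 nodes with single edges (A_4), so the type is A_4 (the algebra sl(5)).

type A_4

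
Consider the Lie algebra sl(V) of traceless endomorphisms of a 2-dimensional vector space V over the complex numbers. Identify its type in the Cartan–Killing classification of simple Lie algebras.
This is sl(2), which has dimension 2^2 - 1 = 3 and rank 2 - 1 = 1 (a Cartan subalgebra is the diagonal traceless matrices). In the classification of classical Lie algebras, the special linear algebra sl(n+1) has type A_n; here n = 1, so the Dynkin diagram is a chain of 1 nodes with single edges (A_1). Hence the type is A_1.

A_1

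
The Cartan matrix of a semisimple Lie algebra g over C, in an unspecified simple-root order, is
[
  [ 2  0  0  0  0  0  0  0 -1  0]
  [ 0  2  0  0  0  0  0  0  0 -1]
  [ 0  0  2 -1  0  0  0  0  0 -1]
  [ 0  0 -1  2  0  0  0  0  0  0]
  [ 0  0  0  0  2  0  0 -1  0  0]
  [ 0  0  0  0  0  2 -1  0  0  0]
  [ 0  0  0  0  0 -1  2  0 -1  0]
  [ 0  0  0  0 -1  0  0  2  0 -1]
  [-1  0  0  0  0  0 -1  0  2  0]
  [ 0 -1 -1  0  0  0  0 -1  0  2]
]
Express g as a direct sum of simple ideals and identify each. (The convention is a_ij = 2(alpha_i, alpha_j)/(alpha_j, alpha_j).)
The diagram associated to this matrix has two connected components: the simple roots {alpha_1, alpha_6, alpha_7, alpha_9} form a chain of 4 nodes with single edges (A_4), and {alpha_2, alpha_3, alpha_4, alpha_5, alpha_8, alpha_10} form a chain of 5 nodes with one extra node attached to the third node from one end (E_6). A semisimple Lie algebra decomposes uniquely as the direct sum of simple ideals, one per connected component of its Dynkin diagram, so g ≅ A_4 ⊕ E_6 (dimension 24 + 78 = 102).

A_4 (sl(5)) ⊕ E_6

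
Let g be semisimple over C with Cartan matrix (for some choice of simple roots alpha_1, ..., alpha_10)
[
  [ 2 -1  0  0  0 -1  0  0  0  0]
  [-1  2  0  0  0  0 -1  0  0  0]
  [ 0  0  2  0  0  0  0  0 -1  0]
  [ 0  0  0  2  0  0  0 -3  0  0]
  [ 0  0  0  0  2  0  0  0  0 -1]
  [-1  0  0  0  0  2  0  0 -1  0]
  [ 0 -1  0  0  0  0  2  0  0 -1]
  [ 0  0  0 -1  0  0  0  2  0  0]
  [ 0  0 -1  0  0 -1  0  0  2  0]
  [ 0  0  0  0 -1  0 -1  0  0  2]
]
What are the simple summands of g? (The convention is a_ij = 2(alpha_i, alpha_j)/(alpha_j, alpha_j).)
type A_8 + type G_2

The diagram associated to this matrix has two connected components: the simple roots {alpha_1, alpha_2, alpha_3, alpha_5, alpha_6, alpha_7, alpha_9, alpha_10} form a chain of 8 nodes with single edges (A_8), and {alpha_4, alpha_8} form two nodes joined by a triple edge (G_2). A semisimple Lie algebra decomposes uniquely as the direct sum of simple ideals, one per connected component of its Dynkin diagram, so g ≅ A_8 ⊕ G_2 (dimension 80 + 14 = 94).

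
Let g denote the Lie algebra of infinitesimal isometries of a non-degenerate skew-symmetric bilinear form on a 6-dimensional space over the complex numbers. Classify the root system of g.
This is sp(6), which has dimension 6(6+1)/2 = 21 and rank 6/2 = 3. In the classification of classical Lie algebras, the symplectic algebra sp(2n) has type C_n; here n = 3, so the Dynkin diagram is a chain of 3 nodes with a double edge at one end; the terminal node there is the unique long simple root (C_3). Hence the type is C_3.

C3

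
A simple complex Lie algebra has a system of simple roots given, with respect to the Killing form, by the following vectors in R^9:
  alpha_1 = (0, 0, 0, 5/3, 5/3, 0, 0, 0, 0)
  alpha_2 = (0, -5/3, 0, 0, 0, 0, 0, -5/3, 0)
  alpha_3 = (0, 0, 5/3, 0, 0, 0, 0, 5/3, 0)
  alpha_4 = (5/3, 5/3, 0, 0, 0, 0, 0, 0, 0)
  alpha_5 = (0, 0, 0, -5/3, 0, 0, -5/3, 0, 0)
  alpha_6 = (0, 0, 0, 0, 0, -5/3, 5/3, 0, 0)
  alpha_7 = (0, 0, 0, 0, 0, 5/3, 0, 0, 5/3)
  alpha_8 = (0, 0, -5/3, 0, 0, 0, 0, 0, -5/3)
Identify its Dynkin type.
type A_8

Compute the Cartan integers a_ij = 2(alpha_i, alpha_j)/(alpha_j, alpha_j); the resulting 8x8 Cartan matrix is
[[2, 0, 0, 0, -1, 0, 0, 0], [0, 2, -1, -1, 0, 0, 0, 0], [0, -1, 2, 0, 0, 0, 0, -1], [0, -1, 0, 2, 0, 0, 0, 0], [-1, 0, 0, 0, 2, -1, 0, 0], [0, 0, 0, 0, -1, 2, -1, 0], [0, 0, 0, 0, 0, -1, 2, -1], [0, 0, -1, 0, 0, 0, -1, 2]].
All simple roots have the same length, so the diagram is simply laced. The associated Dynkin diagram is a chain of 8 nodes with single edges (A_8), so the type is A_8 (the algebra sl(9)).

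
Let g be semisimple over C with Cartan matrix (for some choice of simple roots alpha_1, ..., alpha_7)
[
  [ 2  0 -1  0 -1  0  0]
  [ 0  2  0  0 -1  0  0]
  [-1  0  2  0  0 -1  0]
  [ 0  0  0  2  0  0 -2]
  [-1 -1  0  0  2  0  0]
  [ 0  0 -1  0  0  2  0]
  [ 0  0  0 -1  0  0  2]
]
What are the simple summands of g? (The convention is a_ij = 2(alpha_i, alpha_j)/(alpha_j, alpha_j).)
The diagram associated to this matrix has two connected components: the simple roots {alpha_1, alpha_2, alpha_3, alpha_5, alpha_6} form a chain of 5 nodes with single edges (A_5), and {alpha_4, alpha_7} form a chain of 2 nodes with a double edge at one end; the terminal node there is the unique short simple root (B_2). A semisimple Lie algebra decomposes uniquely as the direct sum of simple ideals, one per connected component of its Dynkin diagram, so g ≅ A_5 ⊕ B_2 (dimension 35 + 10 = 45).

A5 + B2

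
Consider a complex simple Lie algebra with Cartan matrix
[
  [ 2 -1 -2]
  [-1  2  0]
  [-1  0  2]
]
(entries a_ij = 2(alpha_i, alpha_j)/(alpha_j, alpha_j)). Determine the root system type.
B_3 (so(7))

The matrix has rank 3 with 2's on the diagonal. Reading the off-diagonal entries as Dynkin edges (a single edge where a_ij = a_ji = -1; a double or triple edge where a_ij * a_ji = 2 or 3), the diagram is a chain of 3 nodes with a double edge at one end; the terminal node there is the unique short simple root (B_3). One simple-root ordering that puts it in standard form is (alpha_2, alpha_1, alpha_3). So the algebra is type B_3, i.e. so(7).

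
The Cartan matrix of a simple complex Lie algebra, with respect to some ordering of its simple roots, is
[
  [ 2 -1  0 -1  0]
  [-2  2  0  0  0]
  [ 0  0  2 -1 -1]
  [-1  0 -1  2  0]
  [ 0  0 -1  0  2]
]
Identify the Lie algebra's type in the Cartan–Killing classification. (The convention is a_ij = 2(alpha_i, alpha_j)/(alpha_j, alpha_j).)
The matrix has rank 5 with 2's on the diagonal. Reading the off-diagonal entries as Dynkin edges (a single edge where a_ij = a_ji = -1; a double or triple edge where a_ij * a_ji = 2 or 3), the diagram is a chain of 5 nodes with a double edge at one end; the terminal node there is the unique long simple root (C_5). One simple-root ordering that puts it in standard form is (alpha_5, alpha_3, alpha_4, alpha_1, alpha_2). So the algebra is type C_5, i.e. sp(10).

C_5 (sp(10))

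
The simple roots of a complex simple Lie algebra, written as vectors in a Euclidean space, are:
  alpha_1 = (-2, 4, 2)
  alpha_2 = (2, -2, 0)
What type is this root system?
Compute the Cartan integers a_ij = 2(alpha_i, alpha_j)/(alpha_j, alpha_j); the resulting 2x2 Cartan matrix is
[[2, -3], [-1, 2]].
The roots have two lengths (squared-length ratio 3:1); the short ones are alpha_{2}. The associated Dynkin diagram is two nodes joined by a triple edge (G_2), so the type is G_2.

G_2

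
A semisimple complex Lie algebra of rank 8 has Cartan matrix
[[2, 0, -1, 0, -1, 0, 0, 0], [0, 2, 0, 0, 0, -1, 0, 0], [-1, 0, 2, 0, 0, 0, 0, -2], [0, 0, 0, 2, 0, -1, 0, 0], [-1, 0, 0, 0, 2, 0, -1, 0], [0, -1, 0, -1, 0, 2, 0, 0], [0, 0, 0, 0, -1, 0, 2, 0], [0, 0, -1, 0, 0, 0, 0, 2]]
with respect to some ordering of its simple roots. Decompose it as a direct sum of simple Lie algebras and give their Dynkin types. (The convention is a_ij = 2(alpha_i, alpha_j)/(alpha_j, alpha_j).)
The diagram associated to this matrix has two connected components: the simple roots {alpha_2, alpha_4, alpha_6} form a chain of 3 nodes with single edges (A_3), and {alpha_1, alpha_3, alpha_5, alpha_7, alpha_8} form a chain of 5 nodes with a double edge at one end; the terminal node there is the unique short simple root (B_5). A semisimple Lie algebra decomposes uniquely as the direct sum of simple ideals, one per connected component of its Dynkin diagram, so g ≅ A_3 ⊕ B_5 (dimension 15 + 55 = 70).

type A_3 + type B_5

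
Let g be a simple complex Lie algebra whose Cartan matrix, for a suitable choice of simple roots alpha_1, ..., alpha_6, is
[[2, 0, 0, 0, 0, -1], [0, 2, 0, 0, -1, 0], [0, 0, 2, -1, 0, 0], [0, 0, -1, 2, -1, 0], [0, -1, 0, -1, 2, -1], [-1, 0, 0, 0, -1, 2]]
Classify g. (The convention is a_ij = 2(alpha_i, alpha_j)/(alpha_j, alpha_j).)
The matrix has rank 6 with 2's on the diagonal. Reading the off-diagonal entries as Dynkin edges (a single edge where a_ij = a_ji = -1; a double or triple edge where a_ij * a_ji = 2 or 3), the diagram is a chain of 5 nodes with one extra node attached to the third node from one end (E_6). One simple-root ordering that puts it in standard form is (alpha_1, alpha_2, alpha_6, alpha_5, alpha_4, alpha_3). So the algebra is type E_6.

type E_6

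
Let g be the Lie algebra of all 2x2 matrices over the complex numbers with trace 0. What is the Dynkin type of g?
This is sl(2), which has dimension 2^2 - 1 = 3 and rank 2 - 1 = 1 (a Cartan subalgebra is the diagonal traceless matrices). In the classification of classical Lie algebras, the special linear algebra sl(n+1) has type A_n; here n = 1, so the Dynkin diagram is a chain of 1 nodes with single edges (A_1). Hence the type is A_1.

A_1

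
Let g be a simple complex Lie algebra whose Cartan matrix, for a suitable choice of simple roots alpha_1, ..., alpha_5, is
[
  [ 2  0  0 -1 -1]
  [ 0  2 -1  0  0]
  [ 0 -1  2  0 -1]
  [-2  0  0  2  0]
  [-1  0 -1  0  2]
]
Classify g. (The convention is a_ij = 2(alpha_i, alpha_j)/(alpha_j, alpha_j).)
C_5 (sp(10))

The matrix has rank 5 with 2's on the diagonal. Reading the off-diagonal entries as Dynkin edges (a single edge where a_ij = a_ji = -1; a double or triple edge where a_ij * a_ji = 2 or 3), the diagram is a chain of 5 nodes with a double edge at one end; the terminal node there is the unique long simple root (C_5). One simple-root ordering that puts it in standard form is (alpha_2, alpha_3, alpha_5, alpha_1, alpha_4). So the algebra is type C_5, i.e. sp(10).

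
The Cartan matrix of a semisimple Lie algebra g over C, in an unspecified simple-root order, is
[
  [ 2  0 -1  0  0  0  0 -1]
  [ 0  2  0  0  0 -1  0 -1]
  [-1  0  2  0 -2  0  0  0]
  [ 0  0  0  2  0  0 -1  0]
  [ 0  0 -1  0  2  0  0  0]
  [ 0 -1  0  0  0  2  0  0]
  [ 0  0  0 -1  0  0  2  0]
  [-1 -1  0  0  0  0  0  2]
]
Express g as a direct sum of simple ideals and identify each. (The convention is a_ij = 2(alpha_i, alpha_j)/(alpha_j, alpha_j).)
The diagram associated to this matrix has two connected components: the simple roots {alpha_4, alpha_7} form a chain of 2 nodes with single edges (A_2), and {alpha_1, alpha_2, alpha_3, alpha_5, alpha_6, alpha_8} form a chain of 6 nodes with a double edge at one end; the terminal node there is the unique short simple root (B_6). A semisimple Lie algebra decomposes uniquely as the direct sum of simple ideals, one per connected component of its Dynkin diagram, so g ≅ A_2 ⊕ B_6 (dimension 8 + 78 = 86).

A_2 + B_6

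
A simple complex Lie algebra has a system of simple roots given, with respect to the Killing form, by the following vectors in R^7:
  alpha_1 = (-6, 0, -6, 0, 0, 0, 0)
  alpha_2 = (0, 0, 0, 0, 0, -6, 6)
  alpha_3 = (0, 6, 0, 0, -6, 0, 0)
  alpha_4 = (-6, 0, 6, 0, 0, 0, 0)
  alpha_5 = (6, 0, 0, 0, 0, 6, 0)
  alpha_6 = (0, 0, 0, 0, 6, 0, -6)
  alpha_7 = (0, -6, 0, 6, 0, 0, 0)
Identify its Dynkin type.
Compute the Cartan integers a_ij = 2(alpha_i, alpha_j)/(alpha_j, alpha_j); the resulting 7x7 Cartan matrix is
[[2, 0, 0, 0, -1, 0, 0], [0, 2, 0, 0, -1, -1, 0], [0, 0, 2, 0, 0, -1, -1], [0, 0, 0, 2, -1, 0, 0], [-1, -1, 0, -1, 2, 0, 0], [0, -1, -1, 0, 0, 2, 0], [0, 0, -1, 0, 0, 0, 2]].
All simple roots have the same length, so the diagram is simply laced. The associated Dynkin diagram is a chain of 5 nodes with a fork of two nodes at one end (D_7), so the type is D_7 (the algebra so(14)).

type D_7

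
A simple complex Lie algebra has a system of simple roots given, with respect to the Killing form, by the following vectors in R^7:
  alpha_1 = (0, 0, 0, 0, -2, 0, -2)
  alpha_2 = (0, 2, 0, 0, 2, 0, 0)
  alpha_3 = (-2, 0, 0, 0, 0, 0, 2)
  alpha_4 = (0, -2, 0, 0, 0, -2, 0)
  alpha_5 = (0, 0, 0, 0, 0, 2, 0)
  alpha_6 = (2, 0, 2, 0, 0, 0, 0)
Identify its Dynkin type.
Compute the Cartan integers a_ij = 2(alpha_i, alpha_j)/(alpha_j, alpha_j); the resulting 6x6 Cartan matrix is
[[2, -1, -1, 0, 0, 0], [-1, 2, 0, -1, 0, 0], [-1, 0, 2, 0, 0, -1], [0, -1, 0, 2, -2, 0], [0, 0, 0, -1, 2, 0], [0, 0, -1, 0, 0, 2]].
The roots have two lengths (squared-length ratio 2:1); the short ones are alpha_{5}. The associated Dynkin diagram is a chain of 6 nodes with a double edge at one end; the terminal node there is the unique short simple root (B_6), so the type is B_6 (the algebra so(13)).

B_6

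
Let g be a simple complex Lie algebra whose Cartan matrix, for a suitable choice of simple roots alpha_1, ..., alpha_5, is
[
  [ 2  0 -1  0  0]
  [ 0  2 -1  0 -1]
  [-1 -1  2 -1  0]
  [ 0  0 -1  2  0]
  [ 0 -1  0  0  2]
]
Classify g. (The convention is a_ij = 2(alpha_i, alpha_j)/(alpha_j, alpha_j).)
D_5 (so(10))

The matrix has rank 5 with 2's on the diagonal. Reading the off-diagonal entries as Dynkin edges (a single edge where a_ij = a_ji = -1; a double or triple edge where a_ij * a_ji = 2 or 3), the diagram is a chain of 3 nodes with a fork of two nodes at one end (D_5). One simple-root ordering that puts it in standard form is (alpha_5, alpha_2, alpha_3, alpha_1, alpha_4). So the algebra is type D_5, i.e. so(10).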